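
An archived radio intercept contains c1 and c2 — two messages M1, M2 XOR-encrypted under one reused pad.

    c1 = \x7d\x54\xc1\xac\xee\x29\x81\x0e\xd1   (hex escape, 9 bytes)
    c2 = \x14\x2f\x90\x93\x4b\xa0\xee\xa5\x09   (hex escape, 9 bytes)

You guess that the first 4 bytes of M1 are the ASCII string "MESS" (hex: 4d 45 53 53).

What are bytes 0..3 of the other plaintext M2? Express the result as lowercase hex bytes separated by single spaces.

First, c1 ⊕ c2 = (M1 ⊕ K) ⊕ (M2 ⊕ K) = M1 ⊕ M2, so the key drops out. Then M2 = (M1 ⊕ M2) ⊕ M1 over the first 4 bytes.
byte 0: (7d ⊕ 14) ⊕ 4d = 69 ⊕ 4d = 24
byte 1: (54 ⊕ 2f) ⊕ 45 = 7b ⊕ 45 = 3e
byte 2: (c1 ⊕ 90) ⊕ 53 = 51 ⊕ 53 = 02
byte 3: (ac ⊕ 93) ⊕ 53 = 3f ⊕ 53 = 6c

24 3e 02 6c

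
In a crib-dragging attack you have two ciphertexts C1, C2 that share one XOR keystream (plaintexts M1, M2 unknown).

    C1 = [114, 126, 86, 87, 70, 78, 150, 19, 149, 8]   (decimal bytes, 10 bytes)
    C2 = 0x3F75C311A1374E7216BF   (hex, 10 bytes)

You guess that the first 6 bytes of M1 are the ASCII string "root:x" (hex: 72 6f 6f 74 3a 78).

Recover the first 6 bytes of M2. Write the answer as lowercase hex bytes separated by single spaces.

3f 64 fa 32 dd 01

First, C1 ⊕ C2 = (M1 ⊕ K) ⊕ (M2 ⊕ K) = M1 ⊕ M2, so the key drops out. Then M2 = (M1 ⊕ M2) ⊕ M1 over the first 6 bytes.
byte 0: (72 ^ 3f) ^ 72 = 4d ^ 72 = 3f
byte 1: (7e ^ 75) ^ 6f = 0b ^ 6f = 64
byte 2: (56 ^ c3) ^ 6f = 95 ^ 6f = fa
byte 3: (57 ^ 11) ^ 74 = 46 ^ 74 = 32
byte 4: (46 ^ a1) ^ 3a = e7 ^ 3a = dd
byte 5: (4e ^ 37) ^ 78 = 79 ^ 78 = 01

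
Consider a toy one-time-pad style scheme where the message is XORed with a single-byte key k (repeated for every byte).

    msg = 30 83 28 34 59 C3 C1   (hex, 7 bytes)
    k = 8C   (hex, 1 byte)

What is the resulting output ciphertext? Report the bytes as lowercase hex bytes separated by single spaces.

bc 0f a4 b8 d5 4f 4d

The 1-byte key repeats, so the effective keystream is 8c 8c 8c 8c 8c 8c 8c.
byte 0: 30 ^ 8c = bc
byte 1: 83 ^ 8c = 0f
byte 2: 28 ^ 8c = a4
byte 3: 34 ^ 8c = b8
byte 4: 59 ^ 8c = d5
byte 5: c3 ^ 8c = 4f
byte 6: c1 ^ 8c = 4d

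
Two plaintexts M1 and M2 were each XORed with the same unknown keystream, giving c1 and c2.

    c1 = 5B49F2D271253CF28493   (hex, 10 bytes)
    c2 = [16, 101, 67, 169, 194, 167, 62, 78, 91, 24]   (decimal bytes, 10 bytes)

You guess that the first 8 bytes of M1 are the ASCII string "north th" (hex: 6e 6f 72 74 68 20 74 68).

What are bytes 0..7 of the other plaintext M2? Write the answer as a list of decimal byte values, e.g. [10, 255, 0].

First, c1 ⊕ c2 = (M1 ⊕ K) ⊕ (M2 ⊕ K) = M1 ⊕ M2, so the key drops out. Then M2 = (M1 ⊕ M2) ⊕ M1 over the first 8 bytes.
byte 0: (5b xor 10) xor 6e = 4b xor 6e = 25
byte 1: (49 xor 65) xor 6f = 2c xor 6f = 43
byte 2: (f2 xor 43) xor 72 = b1 xor 72 = c3
byte 3: (d2 xor a9) xor 74 = 7b xor 74 = 0f
byte 4: (71 xor c2) xor 68 = b3 xor 68 = db
byte 5: (25 xor a7) xor 20 = 82 xor 20 = a2
byte 6: (3c xor 3e) xor 74 = 02 xor 74 = 76
byte 7: (f2 xor 4e) xor 68 = bc xor 68 = d4

[37, 67, 195, 15, 219, 162, 118, 212]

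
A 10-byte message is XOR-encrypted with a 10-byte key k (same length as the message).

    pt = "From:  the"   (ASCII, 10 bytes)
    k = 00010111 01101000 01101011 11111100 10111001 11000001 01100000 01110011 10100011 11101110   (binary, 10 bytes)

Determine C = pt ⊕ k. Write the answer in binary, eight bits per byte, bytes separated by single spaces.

01010001 00011010 00000100 10010001 10000011 11100001 01000000 00000111 11001011 10001011

byte 0:  70 ⊕  23 =  81
byte 1: 114 ⊕ 104 =  26
byte 2: 111 ⊕ 107 =   4
byte 3: 109 ⊕ 252 = 145
byte 4:  58 ⊕ 185 = 131
byte 5:  32 ⊕ 193 = 225
byte 6:  32 ⊕  96 =  64
byte 7: 116 ⊕ 115 =   7
byte 8: 104 ⊕ 163 = 203
byte 9: 101 ⊕ 238 = 139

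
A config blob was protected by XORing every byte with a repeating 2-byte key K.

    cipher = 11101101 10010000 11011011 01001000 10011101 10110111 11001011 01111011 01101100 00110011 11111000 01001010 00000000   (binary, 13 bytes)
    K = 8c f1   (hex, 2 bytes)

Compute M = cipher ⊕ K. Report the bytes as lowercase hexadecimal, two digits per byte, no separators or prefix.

The 2-byte key repeats, so the effective keystream is 8c f1 8c f1 8c f1 8c f1 8c f1 8c f1 8c.
byte 0: 11101101 ^ 10001100 = 01100001
byte 1: 10010000 ^ 11110001 = 01100001
byte 2: 11011011 ^ 10001100 = 01010111
byte 3: 01001000 ^ 11110001 = 10111001
byte 4: 10011101 ^ 10001100 = 00010001
byte 5: 10110111 ^ 11110001 = 01000110
byte 6: 11001011 ^ 10001100 = 01000111
byte 7: 01111011 ^ 11110001 = 10001010
byte 8: 01101100 ^ 10001100 = 11100000
byte 9: 00110011 ^ 11110001 = 11000010
byte 10: 11111000 ^ 10001100 = 01110100
byte 11: 01001010 ^ 11110001 = 10111011
byte 12: 00000000 ^ 10001100 = 10001100

616157b91146478ae0c274bb8c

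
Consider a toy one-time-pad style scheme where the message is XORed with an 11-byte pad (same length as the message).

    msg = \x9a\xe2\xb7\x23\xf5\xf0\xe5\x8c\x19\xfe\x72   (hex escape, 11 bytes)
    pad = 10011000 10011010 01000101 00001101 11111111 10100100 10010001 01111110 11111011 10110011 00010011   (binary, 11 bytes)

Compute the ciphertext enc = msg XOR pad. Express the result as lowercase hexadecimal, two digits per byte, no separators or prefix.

0278f22e0a5474f2e24d61

154 ⊕ 152 =   2
226 ⊕ 154 = 120
183 ⊕  69 = 242
 35 ⊕  13 =  46
245 ⊕ 255 =  10
240 ⊕ 164 =  84
229 ⊕ 145 = 116
140 ⊕ 126 = 242
 25 ⊕ 251 = 226
254 ⊕ 179 =  77
114 ⊕  19 =  97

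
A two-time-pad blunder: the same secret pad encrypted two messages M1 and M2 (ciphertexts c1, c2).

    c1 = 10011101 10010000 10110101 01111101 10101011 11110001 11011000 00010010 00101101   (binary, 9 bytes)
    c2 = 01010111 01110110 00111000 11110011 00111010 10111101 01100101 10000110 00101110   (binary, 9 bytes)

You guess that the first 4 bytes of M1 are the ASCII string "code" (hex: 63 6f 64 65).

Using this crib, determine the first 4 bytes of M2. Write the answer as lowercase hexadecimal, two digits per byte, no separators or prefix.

First, c1 ⊕ c2 = (M1 ⊕ K) ⊕ (M2 ⊕ K) = M1 ⊕ M2, so the key drops out. Then M2 = (M1 ⊕ M2) ⊕ M1 over the first 4 bytes.
byte 0: (9d xor 57) xor 63 = ca xor 63 = a9
byte 1: (90 xor 76) xor 6f = e6 xor 6f = 89
byte 2: (b5 xor 38) xor 64 = 8d xor 64 = e9
byte 3: (7d xor f3) xor 65 = 8e xor 65 = eb

a989e9eb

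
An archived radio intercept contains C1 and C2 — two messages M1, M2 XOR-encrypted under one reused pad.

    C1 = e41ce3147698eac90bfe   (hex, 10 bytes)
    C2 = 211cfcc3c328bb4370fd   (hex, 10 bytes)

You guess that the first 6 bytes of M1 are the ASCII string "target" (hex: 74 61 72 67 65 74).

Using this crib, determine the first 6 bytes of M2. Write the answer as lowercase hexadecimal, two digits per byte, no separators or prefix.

b1616db0d0c4

First, C1 ⊕ C2 = (M1 ⊕ K) ⊕ (M2 ⊕ K) = M1 ⊕ M2, so the key drops out. Then M2 = (M1 ⊕ M2) ⊕ M1 over the first 6 bytes.
byte 0: (e4 ⊕ 21) ⊕ 74 = c5 ⊕ 74 = b1
byte 1: (1c ⊕ 1c) ⊕ 61 = 00 ⊕ 61 = 61
byte 2: (e3 ⊕ fc) ⊕ 72 = 1f ⊕ 72 = 6d
byte 3: (14 ⊕ c3) ⊕ 67 = d7 ⊕ 67 = b0
byte 4: (76 ⊕ c3) ⊕ 65 = b5 ⊕ 65 = d0
byte 5: (98 ⊕ 28) ⊕ 74 = b0 ⊕ 74 = c4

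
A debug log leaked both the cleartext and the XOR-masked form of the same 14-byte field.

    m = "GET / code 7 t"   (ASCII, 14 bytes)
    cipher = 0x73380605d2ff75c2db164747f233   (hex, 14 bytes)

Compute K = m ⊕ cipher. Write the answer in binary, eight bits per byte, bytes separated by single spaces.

00110100 01111101 01010010 00100101 11111101 11011111 00010110 10101101 10111111 01110011 01100111 01110000 11010010 01000111

Since cipher = m ⊕ K, XORing both sides with m gives K = m ⊕ cipher.
byte 0:  71 ⊕ 115 =  52
byte 1:  69 ⊕  56 = 125
byte 2:  84 ⊕   6 =  82
byte 3:  32 ⊕   5 =  37
byte 4:  47 ⊕ 210 = 253
byte 5:  32 ⊕ 255 = 223
byte 6:  99 ⊕ 117 =  22
byte 7: 111 ⊕ 194 = 173
byte 8: 100 ⊕ 219 = 191
byte 9: 101 ⊕  22 = 115
byte 10:  32 ⊕  71 = 103
byte 11:  55 ⊕  71 = 112
byte 12:  32 ⊕ 242 = 210
byte 13: 116 ⊕  51 =  71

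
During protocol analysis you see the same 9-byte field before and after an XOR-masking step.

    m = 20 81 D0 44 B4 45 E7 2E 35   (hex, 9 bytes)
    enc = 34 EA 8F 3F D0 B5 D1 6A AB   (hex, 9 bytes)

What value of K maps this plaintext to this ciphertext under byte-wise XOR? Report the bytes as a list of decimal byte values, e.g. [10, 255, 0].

Since enc = m ⊕ K, XORing both sides with m gives K = m ⊕ enc.
 32 ^  52 =  20
129 ^ 234 = 107
208 ^ 143 =  95
 68 ^  63 = 123
180 ^ 208 = 100
 69 ^ 181 = 240
231 ^ 209 =  54
 46 ^ 106 =  68
 53 ^ 171 = 158

[20, 107, 95, 123, 100, 240, 54, 68, 158]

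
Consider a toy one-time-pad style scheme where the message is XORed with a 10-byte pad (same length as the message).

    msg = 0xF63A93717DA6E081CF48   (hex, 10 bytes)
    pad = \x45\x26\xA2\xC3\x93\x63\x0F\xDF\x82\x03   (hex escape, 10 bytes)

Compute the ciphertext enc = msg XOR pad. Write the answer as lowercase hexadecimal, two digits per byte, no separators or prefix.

XOR is its own inverse, so applying the key byte-wise gives the result directly.
11110110 xor 01000101 = 10110011
00111010 xor 00100110 = 00011100
10010011 xor 10100010 = 00110001
01110001 xor 11000011 = 10110010
01111101 xor 10010011 = 11101110
10100110 xor 01100011 = 11000101
11100000 xor 00001111 = 11101111
10000001 xor 11011111 = 01011110
11001111 xor 10000010 = 01001101
01001000 xor 00000011 = 01001011

b31c31b2eec5ef5e4d4b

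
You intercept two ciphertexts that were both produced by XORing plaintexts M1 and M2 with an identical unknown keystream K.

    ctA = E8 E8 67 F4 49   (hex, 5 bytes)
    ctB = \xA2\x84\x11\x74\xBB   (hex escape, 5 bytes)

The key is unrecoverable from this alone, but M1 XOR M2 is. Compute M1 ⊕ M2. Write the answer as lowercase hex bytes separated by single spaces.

ctA ⊕ ctB = (M1 ⊕ K) ⊕ (M2 ⊕ K) = M1 ⊕ M2 — the shared key cancels under XOR.
e8 ⊕ a2 = 4a
e8 ⊕ 84 = 6c
67 ⊕ 11 = 76
f4 ⊕ 74 = 80
49 ⊕ bb = f2

4a 6c 76 80 f2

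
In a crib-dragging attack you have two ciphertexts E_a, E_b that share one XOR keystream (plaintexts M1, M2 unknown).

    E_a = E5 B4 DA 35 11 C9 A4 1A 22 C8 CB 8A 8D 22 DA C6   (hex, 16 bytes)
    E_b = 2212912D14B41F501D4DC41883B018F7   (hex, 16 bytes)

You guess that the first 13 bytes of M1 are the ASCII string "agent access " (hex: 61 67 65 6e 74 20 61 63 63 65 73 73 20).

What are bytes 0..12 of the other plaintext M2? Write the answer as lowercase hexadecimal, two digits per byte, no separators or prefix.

First, E_a ⊕ E_b = (M1 ⊕ K) ⊕ (M2 ⊕ K) = M1 ⊕ M2, so the key drops out. Then M2 = (M1 ⊕ M2) ⊕ M1 over the first 13 bytes.
byte 0: (e5 xor 22) xor 61 = c7 xor 61 = a6
byte 1: (b4 xor 12) xor 67 = a6 xor 67 = c1
byte 2: (da xor 91) xor 65 = 4b xor 65 = 2e
byte 3: (35 xor 2d) xor 6e = 18 xor 6e = 76
byte 4: (11 xor 14) xor 74 = 05 xor 74 = 71
byte 5: (c9 xor b4) xor 20 = 7d xor 20 = 5d
byte 6: (a4 xor 1f) xor 61 = bb xor 61 = da
byte 7: (1a xor 50) xor 63 = 4a xor 63 = 29
byte 8: (22 xor 1d) xor 63 = 3f xor 63 = 5c
byte 9: (c8 xor 4d) xor 65 = 85 xor 65 = e0
byte 10: (cb xor c4) xor 73 = 0f xor 73 = 7c
byte 11: (8a xor 18) xor 73 = 92 xor 73 = e1
byte 12: (8d xor 83) xor 20 = 0e xor 20 = 2e

a6c12e76715dda295ce07ce12e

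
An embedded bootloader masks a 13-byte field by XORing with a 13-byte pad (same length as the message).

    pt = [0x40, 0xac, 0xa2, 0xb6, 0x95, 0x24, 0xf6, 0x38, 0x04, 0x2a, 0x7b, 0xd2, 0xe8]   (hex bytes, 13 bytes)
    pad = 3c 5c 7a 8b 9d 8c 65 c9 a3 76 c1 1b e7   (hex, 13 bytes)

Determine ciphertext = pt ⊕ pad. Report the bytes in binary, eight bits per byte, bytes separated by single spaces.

byte 0: 01000000 ^ 00111100 = 01111100
byte 1: 10101100 ^ 01011100 = 11110000
byte 2: 10100010 ^ 01111010 = 11011000
byte 3: 10110110 ^ 10001011 = 00111101
byte 4: 10010101 ^ 10011101 = 00001000
byte 5: 00100100 ^ 10001100 = 10101000
byte 6: 11110110 ^ 01100101 = 10010011
byte 7: 00111000 ^ 11001001 = 11110001
byte 8: 00000100 ^ 10100011 = 10100111
byte 9: 00101010 ^ 01110110 = 01011100
byte 10: 01111011 ^ 11000001 = 10111010
byte 11: 11010010 ^ 00011011 = 11001001
byte 12: 11101000 ^ 11100111 = 00001111

01111100 11110000 11011000 00111101 00001000 10101000 10010011 11110001 10100111 01011100 10111010 11001001 00001111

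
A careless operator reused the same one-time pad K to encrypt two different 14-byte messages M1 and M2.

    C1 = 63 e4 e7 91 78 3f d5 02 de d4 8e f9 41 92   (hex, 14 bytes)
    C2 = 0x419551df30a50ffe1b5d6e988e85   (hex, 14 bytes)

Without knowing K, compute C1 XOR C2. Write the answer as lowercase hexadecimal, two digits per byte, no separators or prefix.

2271b64e489adafcc589e061cf17

C1 ⊕ C2 = (M1 ⊕ K) ⊕ (M2 ⊕ K) = M1 ⊕ M2 — the shared key cancels under XOR.
byte 0: 63 XOR 41 = 22
byte 1: e4 XOR 95 = 71
byte 2: e7 XOR 51 = b6
byte 3: 91 XOR df = 4e
byte 4: 78 XOR 30 = 48
byte 5: 3f XOR a5 = 9a
byte 6: d5 XOR 0f = da
byte 7: 02 XOR fe = fc
byte 8: de XOR 1b = c5
byte 9: d4 XOR 5d = 89
byte 10: 8e XOR 6e = e0
byte 11: f9 XOR 98 = 61
byte 12: 41 XOR 8e = cf
byte 13: 92 XOR 85 = 17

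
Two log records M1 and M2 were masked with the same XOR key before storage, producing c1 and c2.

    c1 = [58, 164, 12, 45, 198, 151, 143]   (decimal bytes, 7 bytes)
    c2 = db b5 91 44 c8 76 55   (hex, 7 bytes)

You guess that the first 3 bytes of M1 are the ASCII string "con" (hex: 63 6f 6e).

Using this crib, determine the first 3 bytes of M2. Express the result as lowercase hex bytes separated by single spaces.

82 7e f3

First, c1 ⊕ c2 = (M1 ⊕ K) ⊕ (M2 ⊕ K) = M1 ⊕ M2, so the key drops out. Then M2 = (M1 ⊕ M2) ⊕ M1 over the first 3 bytes.
byte 0: (3a ⊕ db) ⊕ 63 = e1 ⊕ 63 = 82
byte 1: (a4 ⊕ b5) ⊕ 6f = 11 ⊕ 6f = 7e
byte 2: (0c ⊕ 91) ⊕ 6e = 9d ⊕ 6e = f3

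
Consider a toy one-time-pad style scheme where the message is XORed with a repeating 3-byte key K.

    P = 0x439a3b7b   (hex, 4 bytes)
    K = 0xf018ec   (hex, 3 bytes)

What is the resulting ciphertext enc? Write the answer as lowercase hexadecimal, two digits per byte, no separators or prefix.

The 3-byte key repeats, so the effective keystream is f0 18 ec f0.
byte 0: 43 ^ f0 = b3
byte 1: 9a ^ 18 = 82
byte 2: 3b ^ ec = d7
byte 3: 7b ^ f0 = 8b

b382d78b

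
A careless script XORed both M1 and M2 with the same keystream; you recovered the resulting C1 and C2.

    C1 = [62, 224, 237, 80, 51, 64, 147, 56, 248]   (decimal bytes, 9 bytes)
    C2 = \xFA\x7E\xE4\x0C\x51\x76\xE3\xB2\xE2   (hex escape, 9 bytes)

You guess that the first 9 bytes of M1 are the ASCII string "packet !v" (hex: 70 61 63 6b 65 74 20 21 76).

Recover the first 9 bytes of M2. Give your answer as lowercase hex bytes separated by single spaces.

First, C1 ⊕ C2 = (M1 ⊕ K) ⊕ (M2 ⊕ K) = M1 ⊕ M2, so the key drops out. Then M2 = (M1 ⊕ M2) ⊕ M1 over the first 9 bytes.
byte 0: (3e ^ fa) ^ 70 = c4 ^ 70 = b4
byte 1: (e0 ^ 7e) ^ 61 = 9e ^ 61 = ff
byte 2: (ed ^ e4) ^ 63 = 09 ^ 63 = 6a
byte 3: (50 ^ 0c) ^ 6b = 5c ^ 6b = 37
byte 4: (33 ^ 51) ^ 65 = 62 ^ 65 = 07
byte 5: (40 ^ 76) ^ 74 = 36 ^ 74 = 42
byte 6: (93 ^ e3) ^ 20 = 70 ^ 20 = 50
byte 7: (38 ^ b2) ^ 21 = 8a ^ 21 = ab
byte 8: (f8 ^ e2) ^ 76 = 1a ^ 76 = 6c

b4 ff 6a 37 07 42 50 ab 6c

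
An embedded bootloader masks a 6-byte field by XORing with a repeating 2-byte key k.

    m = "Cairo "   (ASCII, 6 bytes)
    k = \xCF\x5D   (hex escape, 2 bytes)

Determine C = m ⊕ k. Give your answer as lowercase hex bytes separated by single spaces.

8c 3c a6 2f a0 7d

The 2-byte key repeats, so the effective keystream is cf 5d cf 5d cf 5d.
byte 0: 43 ^ cf = 8c
byte 1: 61 ^ 5d = 3c
byte 2: 69 ^ cf = a6
byte 3: 72 ^ 5d = 2f
byte 4: 6f ^ cf = a0
byte 5: 20 ^ 5d = 7d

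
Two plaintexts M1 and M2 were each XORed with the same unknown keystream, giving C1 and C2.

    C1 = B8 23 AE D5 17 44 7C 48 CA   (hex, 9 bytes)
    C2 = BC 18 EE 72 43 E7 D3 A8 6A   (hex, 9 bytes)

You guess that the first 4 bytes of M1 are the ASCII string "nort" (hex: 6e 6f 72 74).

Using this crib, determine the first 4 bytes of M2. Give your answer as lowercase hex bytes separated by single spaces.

First, C1 ⊕ C2 = (M1 ⊕ K) ⊕ (M2 ⊕ K) = M1 ⊕ M2, so the key drops out. Then M2 = (M1 ⊕ M2) ⊕ M1 over the first 4 bytes.
byte 0: (b8 ⊕ bc) ⊕ 6e = 04 ⊕ 6e = 6a
byte 1: (23 ⊕ 18) ⊕ 6f = 3b ⊕ 6f = 54
byte 2: (ae ⊕ ee) ⊕ 72 = 40 ⊕ 72 = 32
byte 3: (d5 ⊕ 72) ⊕ 74 = a7 ⊕ 74 = d3

6a 54 32 d3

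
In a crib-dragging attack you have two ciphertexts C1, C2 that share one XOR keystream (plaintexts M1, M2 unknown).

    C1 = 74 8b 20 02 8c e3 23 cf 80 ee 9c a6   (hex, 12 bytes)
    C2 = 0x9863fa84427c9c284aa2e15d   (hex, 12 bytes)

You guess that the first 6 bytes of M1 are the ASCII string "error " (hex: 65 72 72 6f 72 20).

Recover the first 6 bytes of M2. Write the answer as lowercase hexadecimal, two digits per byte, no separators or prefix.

899aa8e9bcbf

First, C1 ⊕ C2 = (M1 ⊕ K) ⊕ (M2 ⊕ K) = M1 ⊕ M2, so the key drops out. Then M2 = (M1 ⊕ M2) ⊕ M1 over the first 6 bytes.
byte 0: (74 xor 98) xor 65 = ec xor 65 = 89
byte 1: (8b xor 63) xor 72 = e8 xor 72 = 9a
byte 2: (20 xor fa) xor 72 = da xor 72 = a8
byte 3: (02 xor 84) xor 6f = 86 xor 6f = e9
byte 4: (8c xor 42) xor 72 = ce xor 72 = bc
byte 5: (e3 xor 7c) xor 20 = 9f xor 20 = bf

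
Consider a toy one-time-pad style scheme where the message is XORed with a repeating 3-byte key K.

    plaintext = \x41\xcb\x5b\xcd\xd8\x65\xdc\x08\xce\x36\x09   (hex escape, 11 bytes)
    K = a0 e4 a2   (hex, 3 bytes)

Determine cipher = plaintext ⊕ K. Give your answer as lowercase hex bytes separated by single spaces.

The 3-byte key repeats, so the effective keystream is a0 e4 a2 a0 e4 a2 a0 e4 a2 a0 e4.
byte 0: 41 xor a0 = e1
byte 1: cb xor e4 = 2f
byte 2: 5b xor a2 = f9
byte 3: cd xor a0 = 6d
byte 4: d8 xor e4 = 3c
byte 5: 65 xor a2 = c7
byte 6: dc xor a0 = 7c
byte 7: 08 xor e4 = ec
byte 8: ce xor a2 = 6c
byte 9: 36 xor a0 = 96
byte 10: 09 xor e4 = ed

e1 2f f9 6d 3c c7 7c ec 6c 96 ed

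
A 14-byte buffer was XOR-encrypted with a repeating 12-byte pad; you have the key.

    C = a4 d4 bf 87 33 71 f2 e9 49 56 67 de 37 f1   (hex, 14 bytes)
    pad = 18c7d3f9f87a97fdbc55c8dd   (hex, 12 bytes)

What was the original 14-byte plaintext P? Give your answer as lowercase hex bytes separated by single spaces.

bc 13 6c 7e cb 0b 65 14 f5 03 af 03 2f 36

The 12-byte key repeats, so the effective keystream is 18 c7 d3 f9 f8 7a 97 fd bc 55 c8 dd 18 c7.
byte 0: a4 ⊕ 18 = bc
byte 1: d4 ⊕ c7 = 13
byte 2: bf ⊕ d3 = 6c
byte 3: 87 ⊕ f9 = 7e
byte 4: 33 ⊕ f8 = cb
byte 5: 71 ⊕ 7a = 0b
byte 6: f2 ⊕ 97 = 65
byte 7: e9 ⊕ fd = 14
byte 8: 49 ⊕ bc = f5
byte 9: 56 ⊕ 55 = 03
byte 10: 67 ⊕ c8 = af
byte 11: de ⊕ dd = 03
byte 12: 37 ⊕ 18 = 2f
byte 13: f1 ⊕ c7 = 36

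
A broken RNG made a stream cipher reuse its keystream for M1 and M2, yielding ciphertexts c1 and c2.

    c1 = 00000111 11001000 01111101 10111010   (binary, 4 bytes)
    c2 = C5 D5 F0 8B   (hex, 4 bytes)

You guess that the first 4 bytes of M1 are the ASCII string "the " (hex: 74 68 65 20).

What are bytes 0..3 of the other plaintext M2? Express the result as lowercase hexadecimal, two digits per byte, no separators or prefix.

First, c1 ⊕ c2 = (M1 ⊕ K) ⊕ (M2 ⊕ K) = M1 ⊕ M2, so the key drops out. Then M2 = (M1 ⊕ M2) ⊕ M1 over the first 4 bytes.
byte 0: (07 ^ c5) ^ 74 = c2 ^ 74 = b6
byte 1: (c8 ^ d5) ^ 68 = 1d ^ 68 = 75
byte 2: (7d ^ f0) ^ 65 = 8d ^ 65 = e8
byte 3: (ba ^ 8b) ^ 20 = 31 ^ 20 = 11

b675e811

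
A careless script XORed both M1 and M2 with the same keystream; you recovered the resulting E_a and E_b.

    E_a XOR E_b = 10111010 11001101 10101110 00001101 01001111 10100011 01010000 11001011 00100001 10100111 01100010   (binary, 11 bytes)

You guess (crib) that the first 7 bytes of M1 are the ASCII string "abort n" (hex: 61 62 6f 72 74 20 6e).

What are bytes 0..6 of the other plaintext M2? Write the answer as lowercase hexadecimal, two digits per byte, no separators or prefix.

Since E_a ⊕ E_b = M1 ⊕ M2, XORing with the guessed M1 bytes yields the corresponding M2 bytes: M2 = (E_a ⊕ E_b) ⊕ M1.
186 ⊕  97 = 219
205 ⊕  98 = 175
174 ⊕ 111 = 193
 13 ⊕ 114 = 127
 79 ⊕ 116 =  59
163 ⊕  32 = 131
 80 ⊕ 110 =  62

dbafc17f3b833e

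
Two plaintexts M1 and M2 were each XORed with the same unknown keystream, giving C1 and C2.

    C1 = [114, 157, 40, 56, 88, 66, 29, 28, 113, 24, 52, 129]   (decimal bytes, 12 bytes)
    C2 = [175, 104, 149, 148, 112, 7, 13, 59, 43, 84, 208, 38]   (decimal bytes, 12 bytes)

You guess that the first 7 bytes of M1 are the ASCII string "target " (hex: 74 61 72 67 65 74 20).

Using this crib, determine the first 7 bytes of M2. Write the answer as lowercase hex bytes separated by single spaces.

First, C1 ⊕ C2 = (M1 ⊕ K) ⊕ (M2 ⊕ K) = M1 ⊕ M2, so the key drops out. Then M2 = (M1 ⊕ M2) ⊕ M1 over the first 7 bytes.
byte 0: (72 ^ af) ^ 74 = dd ^ 74 = a9
byte 1: (9d ^ 68) ^ 61 = f5 ^ 61 = 94
byte 2: (28 ^ 95) ^ 72 = bd ^ 72 = cf
byte 3: (38 ^ 94) ^ 67 = ac ^ 67 = cb
byte 4: (58 ^ 70) ^ 65 = 28 ^ 65 = 4d
byte 5: (42 ^ 07) ^ 74 = 45 ^ 74 = 31
byte 6: (1d ^ 0d) ^ 20 = 10 ^ 20 = 30

a9 94 cf cb 4d 31 30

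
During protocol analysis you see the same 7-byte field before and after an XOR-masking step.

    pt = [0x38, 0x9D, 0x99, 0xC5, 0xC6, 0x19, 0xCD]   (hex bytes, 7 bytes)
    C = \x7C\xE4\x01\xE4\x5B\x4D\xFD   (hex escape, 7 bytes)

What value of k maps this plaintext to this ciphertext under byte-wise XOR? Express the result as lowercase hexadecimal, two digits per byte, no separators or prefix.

447998219d5430

Since C = pt ⊕ k, XORing both sides with pt gives k = pt ⊕ C.
00111000 xor 01111100 = 01000100
10011101 xor 11100100 = 01111001
10011001 xor 00000001 = 10011000
11000101 xor 11100100 = 00100001
11000110 xor 01011011 = 10011101
00011001 xor 01001101 = 01010100
11001101 xor 11111101 = 00110000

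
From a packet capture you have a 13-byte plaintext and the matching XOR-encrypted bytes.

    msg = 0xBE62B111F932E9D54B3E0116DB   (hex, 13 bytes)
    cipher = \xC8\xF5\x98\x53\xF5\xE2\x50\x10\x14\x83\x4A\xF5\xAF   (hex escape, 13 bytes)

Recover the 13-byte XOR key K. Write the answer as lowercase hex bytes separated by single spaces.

76 97 29 42 0c d0 b9 c5 5f bd 4b e3 74

Since cipher = msg ⊕ K, XORing both sides with msg gives K = msg ⊕ cipher.
be ⊕ c8 = 76
62 ⊕ f5 = 97
b1 ⊕ 98 = 29
11 ⊕ 53 = 42
f9 ⊕ f5 = 0c
32 ⊕ e2 = d0
e9 ⊕ 50 = b9
d5 ⊕ 10 = c5
4b ⊕ 14 = 5f
3e ⊕ 83 = bd
01 ⊕ 4a = 4b
16 ⊕ f5 = e3
db ⊕ af = 74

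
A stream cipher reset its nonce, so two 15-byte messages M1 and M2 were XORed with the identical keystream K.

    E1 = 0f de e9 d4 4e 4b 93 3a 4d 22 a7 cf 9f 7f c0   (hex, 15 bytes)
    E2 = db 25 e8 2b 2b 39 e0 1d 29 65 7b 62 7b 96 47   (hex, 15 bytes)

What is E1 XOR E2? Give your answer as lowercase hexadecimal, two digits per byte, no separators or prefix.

d4fb01ff657273276447dcade4e987

E1 ⊕ E2 = (M1 ⊕ K) ⊕ (M2 ⊕ K) = M1 ⊕ M2 — the shared key cancels under XOR.
 15 ⊕ 219 = 212
222 ⊕  37 = 251
233 ⊕ 232 =   1
212 ⊕  43 = 255
 78 ⊕  43 = 101
 75 ⊕  57 = 114
147 ⊕ 224 = 115
 58 ⊕  29 =  39
 77 ⊕  41 = 100
 34 ⊕ 101 =  71
167 ⊕ 123 = 220
207 ⊕  98 = 173
159 ⊕ 123 = 228
127 ⊕ 150 = 233
192 ⊕  71 = 135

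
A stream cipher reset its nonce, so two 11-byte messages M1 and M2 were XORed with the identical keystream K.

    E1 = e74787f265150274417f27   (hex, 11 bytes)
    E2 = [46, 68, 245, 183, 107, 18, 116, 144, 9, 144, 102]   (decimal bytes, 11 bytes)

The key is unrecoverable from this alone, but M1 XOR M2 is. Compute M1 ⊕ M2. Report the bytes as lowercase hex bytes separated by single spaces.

E1 ⊕ E2 = (M1 ⊕ K) ⊕ (M2 ⊕ K) = M1 ⊕ M2 — the shared key cancels under XOR.
byte 0: e7 ⊕ 2e = c9
byte 1: 47 ⊕ 44 = 03
byte 2: 87 ⊕ f5 = 72
byte 3: f2 ⊕ b7 = 45
byte 4: 65 ⊕ 6b = 0e
byte 5: 15 ⊕ 12 = 07
byte 6: 02 ⊕ 74 = 76
byte 7: 74 ⊕ 90 = e4
byte 8: 41 ⊕ 09 = 48
byte 9: 7f ⊕ 90 = ef
byte 10: 27 ⊕ 66 = 41

c9 03 72 45 0e 07 76 e4 48 ef 41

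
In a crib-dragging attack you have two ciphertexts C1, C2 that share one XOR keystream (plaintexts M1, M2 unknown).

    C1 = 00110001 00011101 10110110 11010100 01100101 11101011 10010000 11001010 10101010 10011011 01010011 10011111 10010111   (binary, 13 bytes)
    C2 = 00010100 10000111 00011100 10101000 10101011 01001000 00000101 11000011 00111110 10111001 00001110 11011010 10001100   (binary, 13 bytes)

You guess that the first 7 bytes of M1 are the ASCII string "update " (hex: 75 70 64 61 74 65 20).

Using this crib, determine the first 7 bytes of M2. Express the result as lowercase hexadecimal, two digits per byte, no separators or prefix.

50eace1dbac6b5

First, C1 ⊕ C2 = (M1 ⊕ K) ⊕ (M2 ⊕ K) = M1 ⊕ M2, so the key drops out. Then M2 = (M1 ⊕ M2) ⊕ M1 over the first 7 bytes.
byte 0: (31 xor 14) xor 75 = 25 xor 75 = 50
byte 1: (1d xor 87) xor 70 = 9a xor 70 = ea
byte 2: (b6 xor 1c) xor 64 = aa xor 64 = ce
byte 3: (d4 xor a8) xor 61 = 7c xor 61 = 1d
byte 4: (65 xor ab) xor 74 = ce xor 74 = ba
byte 5: (eb xor 48) xor 65 = a3 xor 65 = c6
byte 6: (90 xor 05) xor 20 = 95 xor 20 = b5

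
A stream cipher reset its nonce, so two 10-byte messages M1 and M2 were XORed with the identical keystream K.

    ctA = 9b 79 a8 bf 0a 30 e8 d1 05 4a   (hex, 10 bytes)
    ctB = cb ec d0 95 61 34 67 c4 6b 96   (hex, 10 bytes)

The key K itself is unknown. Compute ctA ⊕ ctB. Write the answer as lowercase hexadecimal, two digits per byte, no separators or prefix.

5095782a6b048f156edc

ctA ⊕ ctB = (M1 ⊕ K) ⊕ (M2 ⊕ K) = M1 ⊕ M2 — the shared key cancels under XOR.
155 xor 203 =  80
121 xor 236 = 149
168 xor 208 = 120
191 xor 149 =  42
 10 xor  97 = 107
 48 xor  52 =   4
232 xor 103 = 143
209 xor 196 =  21
  5 xor 107 = 110
 74 xor 150 = 220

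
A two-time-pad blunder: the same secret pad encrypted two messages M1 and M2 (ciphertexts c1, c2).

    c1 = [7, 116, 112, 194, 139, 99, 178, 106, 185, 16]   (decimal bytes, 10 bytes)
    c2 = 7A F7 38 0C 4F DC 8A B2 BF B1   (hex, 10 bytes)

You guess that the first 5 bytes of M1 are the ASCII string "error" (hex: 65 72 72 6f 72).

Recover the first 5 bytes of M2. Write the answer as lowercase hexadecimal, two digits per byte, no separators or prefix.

18f13aa1b6

First, c1 ⊕ c2 = (M1 ⊕ K) ⊕ (M2 ⊕ K) = M1 ⊕ M2, so the key drops out. Then M2 = (M1 ⊕ M2) ⊕ M1 over the first 5 bytes.
byte 0: (07 ^ 7a) ^ 65 = 7d ^ 65 = 18
byte 1: (74 ^ f7) ^ 72 = 83 ^ 72 = f1
byte 2: (70 ^ 38) ^ 72 = 48 ^ 72 = 3a
byte 3: (c2 ^ 0c) ^ 6f = ce ^ 6f = a1
byte 4: (8b ^ 4f) ^ 72 = c4 ^ 72 = b6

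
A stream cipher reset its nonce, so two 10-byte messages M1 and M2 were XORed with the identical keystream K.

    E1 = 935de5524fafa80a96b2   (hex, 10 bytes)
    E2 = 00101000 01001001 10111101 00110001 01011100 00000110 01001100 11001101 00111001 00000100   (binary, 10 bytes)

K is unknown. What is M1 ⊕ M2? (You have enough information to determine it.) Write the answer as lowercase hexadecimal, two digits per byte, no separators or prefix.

bb14586313a9e4c7afb6

E1 ⊕ E2 = (M1 ⊕ K) ⊕ (M2 ⊕ K) = M1 ⊕ M2 — the shared key cancels under XOR.
147 XOR  40 = 187
 93 XOR  73 =  20
229 XOR 189 =  88
 82 XOR  49 =  99
 79 XOR  92 =  19
175 XOR   6 = 169
168 XOR  76 = 228
 10 XOR 205 = 199
150 XOR  57 = 175
178 XOR   4 = 182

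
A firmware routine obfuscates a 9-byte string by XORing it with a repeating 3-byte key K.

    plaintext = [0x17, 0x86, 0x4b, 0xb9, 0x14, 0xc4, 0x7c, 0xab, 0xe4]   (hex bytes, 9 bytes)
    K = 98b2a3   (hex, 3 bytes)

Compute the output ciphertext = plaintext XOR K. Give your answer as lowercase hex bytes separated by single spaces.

8f 34 e8 21 a6 67 e4 19 47

The 3-byte key repeats, so the effective keystream is 98 b2 a3 98 b2 a3 98 b2 a3.
byte 0: 17 ^ 98 = 8f
byte 1: 86 ^ b2 = 34
byte 2: 4b ^ a3 = e8
byte 3: b9 ^ 98 = 21
byte 4: 14 ^ b2 = a6
byte 5: c4 ^ a3 = 67
byte 6: 7c ^ 98 = e4
byte 7: ab ^ b2 = 19
byte 8: e4 ^ a3 = 47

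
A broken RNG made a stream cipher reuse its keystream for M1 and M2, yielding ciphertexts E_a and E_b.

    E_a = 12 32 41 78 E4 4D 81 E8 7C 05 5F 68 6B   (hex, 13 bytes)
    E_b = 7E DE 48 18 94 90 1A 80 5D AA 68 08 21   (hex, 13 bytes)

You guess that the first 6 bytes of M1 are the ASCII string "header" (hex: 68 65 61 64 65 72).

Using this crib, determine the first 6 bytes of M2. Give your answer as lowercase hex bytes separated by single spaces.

First, E_a ⊕ E_b = (M1 ⊕ K) ⊕ (M2 ⊕ K) = M1 ⊕ M2, so the key drops out. Then M2 = (M1 ⊕ M2) ⊕ M1 over the first 6 bytes.
byte 0: (12 xor 7e) xor 68 = 6c xor 68 = 04
byte 1: (32 xor de) xor 65 = ec xor 65 = 89
byte 2: (41 xor 48) xor 61 = 09 xor 61 = 68
byte 3: (78 xor 18) xor 64 = 60 xor 64 = 04
byte 4: (e4 xor 94) xor 65 = 70 xor 65 = 15
byte 5: (4d xor 90) xor 72 = dd xor 72 = af

04 89 68 04 15 af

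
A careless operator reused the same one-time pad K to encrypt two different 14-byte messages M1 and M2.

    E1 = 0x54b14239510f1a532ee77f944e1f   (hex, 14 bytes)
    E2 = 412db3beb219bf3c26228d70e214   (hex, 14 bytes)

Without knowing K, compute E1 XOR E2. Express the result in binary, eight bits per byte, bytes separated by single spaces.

E1 ⊕ E2 = (M1 ⊕ K) ⊕ (M2 ⊕ K) = M1 ⊕ M2 — the shared key cancels under XOR.
54 ^ 41 = 15
b1 ^ 2d = 9c
42 ^ b3 = f1
39 ^ be = 87
51 ^ b2 = e3
0f ^ 19 = 16
1a ^ bf = a5
53 ^ 3c = 6f
2e ^ 26 = 08
e7 ^ 22 = c5
7f ^ 8d = f2
94 ^ 70 = e4
4e ^ e2 = ac
1f ^ 14 = 0b

00010101 10011100 11110001 10000111 11100011 00010110 10100101 01101111 00001000 11000101 11110010 11100100 10101100 00001011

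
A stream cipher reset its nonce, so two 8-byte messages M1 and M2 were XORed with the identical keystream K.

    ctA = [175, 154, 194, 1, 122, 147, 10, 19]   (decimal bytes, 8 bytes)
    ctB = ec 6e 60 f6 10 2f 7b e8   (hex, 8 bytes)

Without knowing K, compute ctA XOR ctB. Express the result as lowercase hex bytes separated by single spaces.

ctA ⊕ ctB = (M1 ⊕ K) ⊕ (M2 ⊕ K) = M1 ⊕ M2 — the shared key cancels under XOR.
byte 0: af xor ec = 43
byte 1: 9a xor 6e = f4
byte 2: c2 xor 60 = a2
byte 3: 01 xor f6 = f7
byte 4: 7a xor 10 = 6a
byte 5: 93 xor 2f = bc
byte 6: 0a xor 7b = 71
byte 7: 13 xor e8 = fb

43 f4 a2 f7 6a bc 71 fb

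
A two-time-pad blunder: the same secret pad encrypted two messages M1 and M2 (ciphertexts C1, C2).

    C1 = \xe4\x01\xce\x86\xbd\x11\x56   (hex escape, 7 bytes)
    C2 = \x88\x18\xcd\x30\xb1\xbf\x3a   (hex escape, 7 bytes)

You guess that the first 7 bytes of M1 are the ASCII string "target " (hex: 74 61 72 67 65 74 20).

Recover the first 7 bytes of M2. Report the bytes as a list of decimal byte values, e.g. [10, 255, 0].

First, C1 ⊕ C2 = (M1 ⊕ K) ⊕ (M2 ⊕ K) = M1 ⊕ M2, so the key drops out. Then M2 = (M1 ⊕ M2) ⊕ M1 over the first 7 bytes.
byte 0: (e4 xor 88) xor 74 = 6c xor 74 = 18
byte 1: (01 xor 18) xor 61 = 19 xor 61 = 78
byte 2: (ce xor cd) xor 72 = 03 xor 72 = 71
byte 3: (86 xor 30) xor 67 = b6 xor 67 = d1
byte 4: (bd xor b1) xor 65 = 0c xor 65 = 69
byte 5: (11 xor bf) xor 74 = ae xor 74 = da
byte 6: (56 xor 3a) xor 20 = 6c xor 20 = 4c

[24, 120, 113, 209, 105, 218, 76]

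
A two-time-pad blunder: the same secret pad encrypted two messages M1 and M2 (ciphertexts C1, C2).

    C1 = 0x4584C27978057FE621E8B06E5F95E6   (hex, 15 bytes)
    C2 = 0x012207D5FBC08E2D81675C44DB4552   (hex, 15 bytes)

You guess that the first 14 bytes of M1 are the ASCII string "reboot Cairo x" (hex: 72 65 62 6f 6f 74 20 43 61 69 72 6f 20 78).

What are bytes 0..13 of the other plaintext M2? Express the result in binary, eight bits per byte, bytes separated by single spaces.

First, C1 ⊕ C2 = (M1 ⊕ K) ⊕ (M2 ⊕ K) = M1 ⊕ M2, so the key drops out. Then M2 = (M1 ⊕ M2) ⊕ M1 over the first 14 bytes.
byte 0: (45 ^ 01) ^ 72 = 44 ^ 72 = 36
byte 1: (84 ^ 22) ^ 65 = a6 ^ 65 = c3
byte 2: (c2 ^ 07) ^ 62 = c5 ^ 62 = a7
byte 3: (79 ^ d5) ^ 6f = ac ^ 6f = c3
byte 4: (78 ^ fb) ^ 6f = 83 ^ 6f = ec
byte 5: (05 ^ c0) ^ 74 = c5 ^ 74 = b1
byte 6: (7f ^ 8e) ^ 20 = f1 ^ 20 = d1
byte 7: (e6 ^ 2d) ^ 43 = cb ^ 43 = 88
byte 8: (21 ^ 81) ^ 61 = a0 ^ 61 = c1
byte 9: (e8 ^ 67) ^ 69 = 8f ^ 69 = e6
byte 10: (b0 ^ 5c) ^ 72 = ec ^ 72 = 9e
byte 11: (6e ^ 44) ^ 6f = 2a ^ 6f = 45
byte 12: (5f ^ db) ^ 20 = 84 ^ 20 = a4
byte 13: (95 ^ 45) ^ 78 = d0 ^ 78 = a8

00110110 11000011 10100111 11000011 11101100 10110001 11010001 10001000 11000001 11100110 10011110 01000101 10100100 10101000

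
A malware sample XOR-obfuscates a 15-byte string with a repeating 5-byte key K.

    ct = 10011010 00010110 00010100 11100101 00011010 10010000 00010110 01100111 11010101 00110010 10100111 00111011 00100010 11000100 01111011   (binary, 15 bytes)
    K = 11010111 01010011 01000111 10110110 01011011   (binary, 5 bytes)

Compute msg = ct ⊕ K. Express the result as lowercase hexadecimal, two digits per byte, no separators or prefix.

The 5-byte key repeats, so the effective keystream is d7 53 47 b6 5b d7 53 47 b6 5b d7 53 47 b6 5b.
byte 0: 9a xor d7 = 4d
byte 1: 16 xor 53 = 45
byte 2: 14 xor 47 = 53
byte 3: e5 xor b6 = 53
byte 4: 1a xor 5b = 41
byte 5: 90 xor d7 = 47
byte 6: 16 xor 53 = 45
byte 7: 67 xor 47 = 20
byte 8: d5 xor b6 = 63
byte 9: 32 xor 5b = 69
byte 10: a7 xor d7 = 70
byte 11: 3b xor 53 = 68
byte 12: 22 xor 47 = 65
byte 13: c4 xor b6 = 72
byte 14: 7b xor 5b = 20

4d4553534147452063697068657220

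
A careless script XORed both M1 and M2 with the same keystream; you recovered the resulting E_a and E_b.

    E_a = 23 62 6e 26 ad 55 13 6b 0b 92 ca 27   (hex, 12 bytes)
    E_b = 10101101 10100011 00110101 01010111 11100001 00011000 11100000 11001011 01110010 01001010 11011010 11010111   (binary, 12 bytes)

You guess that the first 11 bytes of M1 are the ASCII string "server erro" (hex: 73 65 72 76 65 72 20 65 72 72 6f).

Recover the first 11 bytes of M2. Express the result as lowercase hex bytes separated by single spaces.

First, E_a ⊕ E_b = (M1 ⊕ K) ⊕ (M2 ⊕ K) = M1 ⊕ M2, so the key drops out. Then M2 = (M1 ⊕ M2) ⊕ M1 over the first 11 bytes.
byte 0: (23 XOR ad) XOR 73 = 8e XOR 73 = fd
byte 1: (62 XOR a3) XOR 65 = c1 XOR 65 = a4
byte 2: (6e XOR 35) XOR 72 = 5b XOR 72 = 29
byte 3: (26 XOR 57) XOR 76 = 71 XOR 76 = 07
byte 4: (ad XOR e1) XOR 65 = 4c XOR 65 = 29
byte 5: (55 XOR 18) XOR 72 = 4d XOR 72 = 3f
byte 6: (13 XOR e0) XOR 20 = f3 XOR 20 = d3
byte 7: (6b XOR cb) XOR 65 = a0 XOR 65 = c5
byte 8: (0b XOR 72) XOR 72 = 79 XOR 72 = 0b
byte 9: (92 XOR 4a) XOR 72 = d8 XOR 72 = aa
byte 10: (ca XOR da) XOR 6f = 10 XOR 6f = 7f

fd a4 29 07 29 3f d3 c5 0b aa 7f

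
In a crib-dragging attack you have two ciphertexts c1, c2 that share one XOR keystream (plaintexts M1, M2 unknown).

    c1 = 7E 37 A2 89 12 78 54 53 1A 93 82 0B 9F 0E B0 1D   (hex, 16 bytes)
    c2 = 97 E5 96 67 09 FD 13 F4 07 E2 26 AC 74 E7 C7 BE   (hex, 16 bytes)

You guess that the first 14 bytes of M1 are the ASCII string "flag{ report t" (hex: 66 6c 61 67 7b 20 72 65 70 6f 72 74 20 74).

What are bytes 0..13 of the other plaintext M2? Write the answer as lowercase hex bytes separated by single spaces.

8f be 55 89 60 a5 35 c2 6d 1e d6 d3 cb 9d

First, c1 ⊕ c2 = (M1 ⊕ K) ⊕ (M2 ⊕ K) = M1 ⊕ M2, so the key drops out. Then M2 = (M1 ⊕ M2) ⊕ M1 over the first 14 bytes.
byte 0: (7e ⊕ 97) ⊕ 66 = e9 ⊕ 66 = 8f
byte 1: (37 ⊕ e5) ⊕ 6c = d2 ⊕ 6c = be
byte 2: (a2 ⊕ 96) ⊕ 61 = 34 ⊕ 61 = 55
byte 3: (89 ⊕ 67) ⊕ 67 = ee ⊕ 67 = 89
byte 4: (12 ⊕ 09) ⊕ 7b = 1b ⊕ 7b = 60
byte 5: (78 ⊕ fd) ⊕ 20 = 85 ⊕ 20 = a5
byte 6: (54 ⊕ 13) ⊕ 72 = 47 ⊕ 72 = 35
byte 7: (53 ⊕ f4) ⊕ 65 = a7 ⊕ 65 = c2
byte 8: (1a ⊕ 07) ⊕ 70 = 1d ⊕ 70 = 6d
byte 9: (93 ⊕ e2) ⊕ 6f = 71 ⊕ 6f = 1e
byte 10: (82 ⊕ 26) ⊕ 72 = a4 ⊕ 72 = d6
byte 11: (0b ⊕ ac) ⊕ 74 = a7 ⊕ 74 = d3
byte 12: (9f ⊕ 74) ⊕ 20 = eb ⊕ 20 = cb
byte 13: (0e ⊕ e7) ⊕ 74 = e9 ⊕ 74 = 9d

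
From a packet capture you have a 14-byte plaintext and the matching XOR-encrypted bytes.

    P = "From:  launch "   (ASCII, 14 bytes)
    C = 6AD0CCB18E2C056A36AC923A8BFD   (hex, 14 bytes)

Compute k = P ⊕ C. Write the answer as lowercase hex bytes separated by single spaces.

2c a2 a3 dc b4 0c 25 06 57 d9 fc 59 e3 dd

Since C = P ⊕ k, XORing both sides with P gives k = P ⊕ C.
01000110 ^ 01101010 = 00101100
01110010 ^ 11010000 = 10100010
01101111 ^ 11001100 = 10100011
01101101 ^ 10110001 = 11011100
00111010 ^ 10001110 = 10110100
00100000 ^ 00101100 = 00001100
00100000 ^ 00000101 = 00100101
01101100 ^ 01101010 = 00000110
01100001 ^ 00110110 = 01010111
01110101 ^ 10101100 = 11011001
01101110 ^ 10010010 = 11111100
01100011 ^ 00111010 = 01011001
01101000 ^ 10001011 = 11100011
00100000 ^ 11111101 = 11011101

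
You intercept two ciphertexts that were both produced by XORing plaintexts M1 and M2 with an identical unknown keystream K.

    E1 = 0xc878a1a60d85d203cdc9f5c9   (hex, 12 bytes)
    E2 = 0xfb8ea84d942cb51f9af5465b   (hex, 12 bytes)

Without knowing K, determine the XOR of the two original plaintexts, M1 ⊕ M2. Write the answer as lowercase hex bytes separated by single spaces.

E1 ⊕ E2 = (M1 ⊕ K) ⊕ (M2 ⊕ K) = M1 ⊕ M2 — the shared key cancels under XOR.
c8 ^ fb = 33
78 ^ 8e = f6
a1 ^ a8 = 09
a6 ^ 4d = eb
0d ^ 94 = 99
85 ^ 2c = a9
d2 ^ b5 = 67
03 ^ 1f = 1c
cd ^ 9a = 57
c9 ^ f5 = 3c
f5 ^ 46 = b3
c9 ^ 5b = 92

33 f6 09 eb 99 a9 67 1c 57 3c b3 92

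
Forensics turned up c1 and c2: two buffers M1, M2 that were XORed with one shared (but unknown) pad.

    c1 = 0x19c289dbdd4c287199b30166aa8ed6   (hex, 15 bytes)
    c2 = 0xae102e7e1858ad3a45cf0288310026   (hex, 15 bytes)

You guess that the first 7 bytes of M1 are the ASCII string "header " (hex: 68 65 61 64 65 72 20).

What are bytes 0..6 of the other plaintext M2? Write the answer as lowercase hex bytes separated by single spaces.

First, c1 ⊕ c2 = (M1 ⊕ K) ⊕ (M2 ⊕ K) = M1 ⊕ M2, so the key drops out. Then M2 = (M1 ⊕ M2) ⊕ M1 over the first 7 bytes.
byte 0: (19 xor ae) xor 68 = b7 xor 68 = df
byte 1: (c2 xor 10) xor 65 = d2 xor 65 = b7
byte 2: (89 xor 2e) xor 61 = a7 xor 61 = c6
byte 3: (db xor 7e) xor 64 = a5 xor 64 = c1
byte 4: (dd xor 18) xor 65 = c5 xor 65 = a0
byte 5: (4c xor 58) xor 72 = 14 xor 72 = 66
byte 6: (28 xor ad) xor 20 = 85 xor 20 = a5

df b7 c6 c1 a0 66 a5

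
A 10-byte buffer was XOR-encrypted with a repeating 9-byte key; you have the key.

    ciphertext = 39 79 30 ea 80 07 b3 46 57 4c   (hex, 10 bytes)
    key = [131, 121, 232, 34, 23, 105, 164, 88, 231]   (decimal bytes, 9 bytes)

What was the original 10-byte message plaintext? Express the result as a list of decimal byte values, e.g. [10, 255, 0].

[186, 0, 216, 200, 151, 110, 23, 30, 176, 207]

The 9-byte key repeats, so the effective keystream is 83 79 e8 22 17 69 a4 58 e7 83.
byte 0: 39 xor 83 = ba
byte 1: 79 xor 79 = 00
byte 2: 30 xor e8 = d8
byte 3: ea xor 22 = c8
byte 4: 80 xor 17 = 97
byte 5: 07 xor 69 = 6e
byte 6: b3 xor a4 = 17
byte 7: 46 xor 58 = 1e
byte 8: 57 xor e7 = b0
byte 9: 4c xor 83 = cf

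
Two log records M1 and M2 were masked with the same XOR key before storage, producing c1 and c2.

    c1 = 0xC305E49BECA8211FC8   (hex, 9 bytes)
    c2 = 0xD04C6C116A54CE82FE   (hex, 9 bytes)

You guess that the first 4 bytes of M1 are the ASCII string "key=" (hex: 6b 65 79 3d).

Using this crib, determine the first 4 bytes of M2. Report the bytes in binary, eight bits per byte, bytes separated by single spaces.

01111000 00101100 11110001 10110111

First, c1 ⊕ c2 = (M1 ⊕ K) ⊕ (M2 ⊕ K) = M1 ⊕ M2, so the key drops out. Then M2 = (M1 ⊕ M2) ⊕ M1 over the first 4 bytes.
byte 0: (c3 ^ d0) ^ 6b = 13 ^ 6b = 78
byte 1: (05 ^ 4c) ^ 65 = 49 ^ 65 = 2c
byte 2: (e4 ^ 6c) ^ 79 = 88 ^ 79 = f1
byte 3: (9b ^ 11) ^ 3d = 8a ^ 3d = b7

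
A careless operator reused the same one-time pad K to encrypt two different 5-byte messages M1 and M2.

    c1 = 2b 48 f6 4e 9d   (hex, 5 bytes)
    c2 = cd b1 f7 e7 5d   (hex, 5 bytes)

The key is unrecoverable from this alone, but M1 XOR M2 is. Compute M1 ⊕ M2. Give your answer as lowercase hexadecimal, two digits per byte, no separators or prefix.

e6f901a9c0

c1 ⊕ c2 = (M1 ⊕ K) ⊕ (M2 ⊕ K) = M1 ⊕ M2 — the shared key cancels under XOR.
2b XOR cd = e6
48 XOR b1 = f9
f6 XOR f7 = 01
4e XOR e7 = a9
9d XOR 5d = c0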